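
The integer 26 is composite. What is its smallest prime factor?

26 is even: 2 divides it.

2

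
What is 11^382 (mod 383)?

1

11^1 ≡ 11 (mod 383)
11^2 ≡ 11^2 = 121 ≡ 121 (mod 383)
11^4 ≡ 121^2 = 14641 ≡ 87 (mod 383)
11^8 ≡ 87^2 = 7569 ≡ 292 (mod 383)
11^16 ≡ 292^2 = 85264 ≡ 238 (mod 383)
11^32 ≡ 238^2 = 56644 ≡ 343 (mod 383)
11^64 ≡ 343^2 = 117649 ≡ 68 (mod 383)
11^128 ≡ 68^2 = 4624 ≡ 28 (mod 383)
11^256 ≡ 28^2 = 784 ≡ 18 (mod 383)
382 = 256 + 64 + 32 + 16 + 8 + 4 + 2 in binary powers of 2.
So 11^382 ≡ 18 · 68 · 343 · 238 · 292 · 87 · 121 ≡ 1 (mod 383).
Since the result is 1, base 11 gives no evidence that 383 is composite.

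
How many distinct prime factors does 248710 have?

248710 = 2 · 124355
124355 = 5 · 24871
24871 = 7 · 3553
3553 = 11 · 323
323 = 17 · 19
248710 = 2 · 5 · 7 · 11 · 17 · 19, which has 6 distinct prime factors.

6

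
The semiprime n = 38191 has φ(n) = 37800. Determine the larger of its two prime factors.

211

φ(n) = (p−1)(q−1) = n − (p+q) + 1, so p + q = 38191 − 37800 + 1 = 392.
p and q are the roots of t² − 392t + 38191 = 0.
Discriminant: 392² − 4·38191 = 153664 − 152764 = 900; √900 = 30.
q = (392 − 30)/2 = 181, p = (392 + 30)/2 = 211.
Check: 181 · 211 = 38191.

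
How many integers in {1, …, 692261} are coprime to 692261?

Factor: 692261 = 31 · 137 · 163.
φ(692261) = (31−1) · (137−1) · (163−1) = 30 · 136 · 162 = 660960.

660960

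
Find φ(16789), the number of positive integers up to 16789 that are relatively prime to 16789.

16524

Factor: 16789 = 103 · 163.
φ(16789) = (103−1) · (163−1) = 102 · 162 = 16524.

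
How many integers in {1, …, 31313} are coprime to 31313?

30960

Factor: 31313 = 173 · 181.
φ(31313) = (173−1) · (181−1) = 172 · 180 = 30960.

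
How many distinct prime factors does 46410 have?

6

46410 = 2 · 23205
23205 = 3 · 7735
7735 = 5 · 1547
1547 = 7 · 221
221 = 13 · 17
46410 = 2 · 3 · 5 · 7 · 13 · 17, which has 6 distinct prime factors.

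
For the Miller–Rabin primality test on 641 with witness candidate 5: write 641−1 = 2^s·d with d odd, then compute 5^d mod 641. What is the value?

641 − 1 = 640 = 2^7 · 5, so d = 5.
5^1 ≡ 5 (mod 641)
5^2 ≡ 5^2 = 25 ≡ 25 (mod 641)
5^4 ≡ 25^2 = 625 ≡ 625 (mod 641)
5 = 4 + 1 in binary powers of 2.
So 5^5 ≡ 625 · 5 ≡ 561 (mod 641).
Squaring chain: 561 → 631 → 100 → 385 → 154 → 640 → 1; reaches −1, so base 5 does not prove 641 composite.

561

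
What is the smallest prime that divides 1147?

1147 is odd.
Digit sum 13, not divisible by 3.
Ends in 7: not divisible by 5.
7: 1147 = 7·163 + 6
11: 1147 = 11·104 + 3
13: 1147 = 13·88 + 3
17: 1147 = 17·67 + 8
19: 1147 = 19·60 + 7
23: 1147 = 23·49 + 20
29: 1147 = 29·39 + 16
31: 1147 = 31·37

31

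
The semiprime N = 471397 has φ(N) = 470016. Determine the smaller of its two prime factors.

φ(n) = (p−1)(q−1) = n − (p+q) + 1, so p + q = 471397 − 470016 + 1 = 1382.
p and q are the roots of t² − 1382t + 471397 = 0.
Discriminant: 1382² − 4·471397 = 1909924 − 1885588 = 24336; √24336 = 156.
q = (1382 − 156)/2 = 613, p = (1382 + 156)/2 = 769.
Check: 613 · 769 = 471397.

613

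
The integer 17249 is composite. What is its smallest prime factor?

17249 is odd.
Digit sum 23, not divisible by 3.
Ends in 9: not divisible by 5.
7: 17249 = 7·2464 + 1
11: 17249 = 11·1568 + 1
13: 17249 = 13·1326 + 11
17: 17249 = 17·1014 + 11
19: 17249 = 19·907 + 16
23: 17249 = 23·749 + 22
29: 17249 = 29·594 + 23
31: 17249 = 31·556 + 13
37: 17249 = 37·466 + 7
41: 17249 = 41·420 + 29
43: 17249 = 43·401 + 6
47: 17249 = 47·367

47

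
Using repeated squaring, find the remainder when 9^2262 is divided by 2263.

1242

9^1 ≡ 9 (mod 2263)
9^2 ≡ 9^2 = 81 ≡ 81 (mod 2263)
9^4 ≡ 81^2 = 6561 ≡ 2035 (mod 2263)
9^8 ≡ 2035^2 = 4141225 ≡ 2198 (mod 2263)
9^16 ≡ 2198^2 = 4831204 ≡ 1962 (mod 2263)
9^32 ≡ 1962^2 = 3849444 ≡ 81 (mod 2263)
9^64 ≡ 81^2 = 6561 ≡ 2035 (mod 2263)
9^128 ≡ 2035^2 = 4141225 ≡ 2198 (mod 2263)
9^256 ≡ 2198^2 = 4831204 ≡ 1962 (mod 2263)
9^512 ≡ 1962^2 = 3849444 ≡ 81 (mod 2263)
9^1024 ≡ 81^2 = 6561 ≡ 2035 (mod 2263)
9^2048 ≡ 2035^2 = 4141225 ≡ 2198 (mod 2263)
2262 = 2048 + 128 + 64 + 16 + 4 + 2 in binary powers of 2.
So 9^2262 ≡ 2198 · 2198 · 2035 · 1962 · 2035 · 81 ≡ 1242 (mod 2263).
Since 1242 ≠ 1, base 9 is a Fermat witness: 2263 is composite.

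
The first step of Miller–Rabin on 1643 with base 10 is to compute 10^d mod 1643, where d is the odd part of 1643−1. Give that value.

1643 − 1 = 1642 = 2^1 · 821, so d = 821.
10^1 ≡ 10 (mod 1643)
10^2 ≡ 10^2 = 100 ≡ 100 (mod 1643)
10^4 ≡ 100^2 = 10000 ≡ 142 (mod 1643)
10^8 ≡ 142^2 = 20164 ≡ 448 (mod 1643)
10^16 ≡ 448^2 = 200704 ≡ 258 (mod 1643)
10^32 ≡ 258^2 = 66564 ≡ 844 (mod 1643)
10^64 ≡ 844^2 = 712336 ≡ 917 (mod 1643)
10^128 ≡ 917^2 = 840889 ≡ 1316 (mod 1643)
10^256 ≡ 1316^2 = 1731856 ≡ 134 (mod 1643)
10^512 ≡ 134^2 = 17956 ≡ 1526 (mod 1643)
821 = 512 + 256 + 32 + 16 + 4 + 1 in binary powers of 2.
So 10^821 ≡ 1526 · 134 · 844 · 258 · 142 · 10 ≡ 577 (mod 1643).
Squaring chain: 577; never reaches −1, so base 10 is a Miller–Rabin witness that 1643 is composite.

577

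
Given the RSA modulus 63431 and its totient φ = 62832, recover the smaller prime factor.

φ(n) = (p−1)(q−1) = n − (p+q) + 1, so p + q = 63431 − 62832 + 1 = 600.
p and q are the roots of t² − 600t + 63431 = 0.
Discriminant: 600² − 4·63431 = 360000 − 253724 = 106276; √106276 = 326.
q = (600 − 326)/2 = 137, p = (600 + 326)/2 = 463.
Check: 137 · 463 = 63431.

137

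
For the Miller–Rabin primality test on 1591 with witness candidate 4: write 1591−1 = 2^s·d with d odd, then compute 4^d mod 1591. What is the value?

1591 − 1 = 1590 = 2^1 · 795, so d = 795.
4^1 ≡ 4 (mod 1591)
4^2 ≡ 4^2 = 16 ≡ 16 (mod 1591)
4^4 ≡ 16^2 = 256 ≡ 256 (mod 1591)
4^8 ≡ 256^2 = 65536 ≡ 305 (mod 1591)
4^16 ≡ 305^2 = 93025 ≡ 747 (mod 1591)
4^32 ≡ 747^2 = 558009 ≡ 1159 (mod 1591)
4^64 ≡ 1159^2 = 1343281 ≡ 477 (mod 1591)
4^128 ≡ 477^2 = 227529 ≡ 16 (mod 1591)
4^256 ≡ 16^2 = 256 ≡ 256 (mod 1591)
4^512 ≡ 256^2 = 65536 ≡ 305 (mod 1591)
795 = 512 + 256 + 16 + 8 + 2 + 1 in binary powers of 2.
So 4^795 ≡ 305 · 256 · 747 · 305 · 16 · 4 ≡ 471 (mod 1591).
Squaring chain: 471; never reaches −1, so base 4 is a Miller–Rabin witness that 1591 is composite.

471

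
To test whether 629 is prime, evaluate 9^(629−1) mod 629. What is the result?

9^1 ≡ 9 (mod 629)
9^2 ≡ 9^2 = 81 ≡ 81 (mod 629)
9^4 ≡ 81^2 = 6561 ≡ 271 (mod 629)
9^8 ≡ 271^2 = 73441 ≡ 477 (mod 629)
9^16 ≡ 477^2 = 227529 ≡ 460 (mod 629)
9^32 ≡ 460^2 = 211600 ≡ 256 (mod 629)
9^64 ≡ 256^2 = 65536 ≡ 120 (mod 629)
9^128 ≡ 120^2 = 14400 ≡ 562 (mod 629)
9^256 ≡ 562^2 = 315844 ≡ 86 (mod 629)
9^512 ≡ 86^2 = 7396 ≡ 477 (mod 629)
628 = 512 + 64 + 32 + 16 + 4 in binary powers of 2.
So 9^628 ≡ 477 · 120 · 256 · 460 · 271 ≡ 16 (mod 629).
Since 16 ≠ 1, base 9 is a Fermat witness: 629 is composite.

16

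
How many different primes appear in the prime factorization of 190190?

190190 = 2 · 95095
95095 = 5 · 19019
19019 = 7 · 2717
2717 = 11 · 247
247 = 13 · 19
190190 = 2 · 5 · 7 · 11 · 13 · 19, which has 6 distinct prime factors.

6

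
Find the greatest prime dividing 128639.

47

128639 = 7 · 18377
18377 = 17 · 1081
1081 = 23 · 47
47 is prime.
So 128639 = 7 · 17 · 23 · 47; the largest prime factor is 47.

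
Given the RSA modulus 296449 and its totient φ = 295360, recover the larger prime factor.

φ(n) = (p−1)(q−1) = n − (p+q) + 1, so p + q = 296449 − 295360 + 1 = 1090.
p and q are the roots of t² − 1090t + 296449 = 0.
Discriminant: 1090² − 4·296449 = 1188100 − 1185796 = 2304; √2304 = 48.
q = (1090 − 48)/2 = 521, p = (1090 + 48)/2 = 569.
Check: 521 · 569 = 296449.

569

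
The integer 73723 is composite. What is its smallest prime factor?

13

73723 is odd.
Digit sum 22, not divisible by 3.
Ends in 3: not divisible by 5.
7: 73723 = 7·10531 + 6
11: 73723 = 11·6702 + 1
13: 73723 = 13·5671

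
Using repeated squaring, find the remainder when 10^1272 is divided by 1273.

10^1 ≡ 10 (mod 1273)
10^2 ≡ 10^2 = 100 ≡ 100 (mod 1273)
10^4 ≡ 100^2 = 10000 ≡ 1089 (mod 1273)
10^8 ≡ 1089^2 = 1185921 ≡ 758 (mod 1273)
10^16 ≡ 758^2 = 574564 ≡ 441 (mod 1273)
10^32 ≡ 441^2 = 194481 ≡ 985 (mod 1273)
10^64 ≡ 985^2 = 970225 ≡ 199 (mod 1273)
10^128 ≡ 199^2 = 39601 ≡ 138 (mod 1273)
10^256 ≡ 138^2 = 19044 ≡ 1222 (mod 1273)
10^512 ≡ 1222^2 = 1493284 ≡ 55 (mod 1273)
10^1024 ≡ 55^2 = 3025 ≡ 479 (mod 1273)
1272 = 1024 + 128 + 64 + 32 + 16 + 8 in binary powers of 2.
So 10^1272 ≡ 479 · 138 · 199 · 985 · 441 · 758 ≡ 349 (mod 1273).
Since 349 ≠ 1, base 10 is a Fermat witness: 1273 is composite.

349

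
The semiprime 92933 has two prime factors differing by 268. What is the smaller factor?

199

Since p = q + 268, we have 92933 = q(q + 268), so q² + 268q − 92933 = 0.
Discriminant: 268² + 4·92933 = 71824 + 371732 = 443556; √443556 = 666.
q = (−268 + 666)/2 = 199, and p = q + 268 = 467.
Check: 199 · 467 = 92933.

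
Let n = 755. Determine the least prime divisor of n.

5

755 is odd.
Digit sum 17, not divisible by 3.
Ends in 5: divisible by 5.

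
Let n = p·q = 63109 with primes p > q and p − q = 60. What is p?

283

Since p = q + 60, we have 63109 = q(q + 60), so q² + 60q − 63109 = 0.
Discriminant: 60² + 4·63109 = 3600 + 252436 = 256036; √256036 = 506.
q = (−60 + 506)/2 = 223, and p = q + 60 = 283.
Check: 223 · 283 = 63109.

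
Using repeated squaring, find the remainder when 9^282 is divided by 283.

9^1 ≡ 9 (mod 283)
9^2 ≡ 9^2 = 81 ≡ 81 (mod 283)
9^4 ≡ 81^2 = 6561 ≡ 52 (mod 283)
9^8 ≡ 52^2 = 2704 ≡ 157 (mod 283)
9^16 ≡ 157^2 = 24649 ≡ 28 (mod 283)
9^32 ≡ 28^2 = 784 ≡ 218 (mod 283)
9^64 ≡ 218^2 = 47524 ≡ 263 (mod 283)
9^128 ≡ 263^2 = 69169 ≡ 117 (mod 283)
9^256 ≡ 117^2 = 13689 ≡ 105 (mod 283)
282 = 256 + 16 + 8 + 2 in binary powers of 2.
So 9^282 ≡ 105 · 28 · 157 · 81 ≡ 1 (mod 283).
Since the result is 1, base 9 gives no evidence that 283 is composite.

1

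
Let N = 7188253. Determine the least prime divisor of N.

7188253 is odd.
Digit sum 34, not divisible by 3.
Ends in 3: not divisible by 5.
7: 7188253 = 7·1026893 + 2
11: 7188253 = 11·653477 + 6
13: 7188253 = 13·552942 + 7
17: 7188253 = 17·422838 + 7
19: 7188253 = 19·378329 + 2
23: 7188253 = 23·312532 + 17
29: 7188253 = 29·247870 + 23
31: 7188253 = 31·231879 + 4
37: 7188253 = 37·194277 + 4
41: 7188253 = 41·175323 + 10
43: 7188253 = 43·167168 + 29
47: 7188253 = 47·152941 + 26
53: 7188253 = 53·135627 + 22
59: 7188253 = 59·121834 + 47
61: 7188253 = 61·117840 + 13
67: 7188253 = 67·107287 + 24
71: 7188253 = 71·101243

71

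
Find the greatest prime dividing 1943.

67

1943 = 29 · 67
67 is prime.
So 1943 = 29 · 67; the largest prime factor is 67.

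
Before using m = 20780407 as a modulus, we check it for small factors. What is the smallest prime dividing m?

97

20780407 is odd.
Digit sum 28, not divisible by 3.
Ends in 7: not divisible by 5.
7: 20780407 = 7·2968629 + 4
11: 20780407 = 11·1889127 + 10
13: 20780407 = 13·1598492 + 11
17: 20780407 = 17·1222376 + 15
19: 20780407 = 19·1093705 + 12
23: 20780407 = 23·903495 + 22
29: 20780407 = 29·716565 + 22
31: 20780407 = 31·670335 + 22
37: 20780407 = 37·561632 + 23
41: 20780407 = 41·506839 + 8
43: 20780407 = 43·483265 + 12
47: 20780407 = 47·442136 + 15
53: 20780407 = 53·392083 + 8
59: 20780407 = 59·352210 + 17
61: 20780407 = 61·340662 + 25
67: 20780407 = 67·310155 + 22
71: 20780407 = 71·292681 + 56
73: 20780407 = 73·284663 + 8
79: 20780407 = 79·263043 + 10
83: 20780407 = 83·250366 + 29
89: 20780407 = 89·233487 + 64
97: 20780407 = 97·214231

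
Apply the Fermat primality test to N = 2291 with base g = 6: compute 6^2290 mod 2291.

6^1 ≡ 6 (mod 2291)
6^2 ≡ 6^2 = 36 ≡ 36 (mod 2291)
6^4 ≡ 36^2 = 1296 ≡ 1296 (mod 2291)
6^8 ≡ 1296^2 = 1679616 ≡ 313 (mod 2291)
6^16 ≡ 313^2 = 97969 ≡ 1747 (mod 2291)
6^32 ≡ 1747^2 = 3052009 ≡ 397 (mod 2291)
6^64 ≡ 397^2 = 157609 ≡ 1821 (mod 2291)
6^128 ≡ 1821^2 = 3316041 ≡ 964 (mod 2291)
6^256 ≡ 964^2 = 929296 ≡ 1441 (mod 2291)
6^512 ≡ 1441^2 = 2076481 ≡ 835 (mod 2291)
6^1024 ≡ 835^2 = 697225 ≡ 761 (mod 2291)
6^2048 ≡ 761^2 = 579121 ≡ 1789 (mod 2291)
2290 = 2048 + 128 + 64 + 32 + 16 + 2 in binary powers of 2.
So 6^2290 ≡ 1789 · 964 · 1821 · 397 · 1747 · 36 ≡ 400 (mod 2291).
Since 400 ≠ 1, base 6 is a Fermat witness: 2291 is composite.

400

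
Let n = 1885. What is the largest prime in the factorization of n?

1885 = 5 · 377
377 = 13 · 29
29 is prime.
So 1885 = 5 · 13 · 29; the largest prime factor is 29.

29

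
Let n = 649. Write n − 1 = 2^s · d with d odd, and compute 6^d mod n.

50

649 − 1 = 648 = 2^3 · 81, so d = 81.
6^1 ≡ 6 (mod 649)
6^2 ≡ 6^2 = 36 ≡ 36 (mod 649)
6^4 ≡ 36^2 = 1296 ≡ 647 (mod 649)
6^8 ≡ 647^2 = 418609 ≡ 4 (mod 649)
6^16 ≡ 4^2 = 16 ≡ 16 (mod 649)
6^32 ≡ 16^2 = 256 ≡ 256 (mod 649)
6^64 ≡ 256^2 = 65536 ≡ 636 (mod 649)
81 = 64 + 16 + 1 in binary powers of 2.
So 6^81 ≡ 636 · 16 · 6 ≡ 50 (mod 649).
Squaring chain: 50 → 553 → 130; never reaches −1, so base 6 is a Miller–Rabin witness that 649 is composite.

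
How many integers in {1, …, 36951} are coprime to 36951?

24192

Factor: 36951 = 3 · 109 · 113.
φ(36951) = (3−1) · (109−1) · (113−1) = 2 · 108 · 112 = 24192.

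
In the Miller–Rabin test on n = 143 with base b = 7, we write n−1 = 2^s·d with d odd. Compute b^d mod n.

143 − 1 = 142 = 2^1 · 71, so d = 71.
7^1 ≡ 7 (mod 143)
7^2 ≡ 7^2 = 49 ≡ 49 (mod 143)
7^4 ≡ 49^2 = 2401 ≡ 113 (mod 143)
7^8 ≡ 113^2 = 12769 ≡ 42 (mod 143)
7^16 ≡ 42^2 = 1764 ≡ 48 (mod 143)
7^32 ≡ 48^2 = 2304 ≡ 16 (mod 143)
7^64 ≡ 16^2 = 256 ≡ 113 (mod 143)
71 = 64 + 4 + 2 + 1 in binary powers of 2.
So 7^71 ≡ 113 · 113 · 49 · 7 ≡ 106 (mod 143).
Squaring chain: 106; never reaches −1, so base 7 is a Miller–Rabin witness that 143 is composite.

106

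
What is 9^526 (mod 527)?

412

9^1 ≡ 9 (mod 527)
9^2 ≡ 9^2 = 81 ≡ 81 (mod 527)
9^4 ≡ 81^2 = 6561 ≡ 237 (mod 527)
9^8 ≡ 237^2 = 56169 ≡ 307 (mod 527)
9^16 ≡ 307^2 = 94249 ≡ 443 (mod 527)
9^32 ≡ 443^2 = 196249 ≡ 205 (mod 527)
9^64 ≡ 205^2 = 42025 ≡ 392 (mod 527)
9^128 ≡ 392^2 = 153664 ≡ 307 (mod 527)
9^256 ≡ 307^2 = 94249 ≡ 443 (mod 527)
9^512 ≡ 443^2 = 196249 ≡ 205 (mod 527)
526 = 512 + 8 + 4 + 2 in binary powers of 2.
So 9^526 ≡ 205 · 307 · 237 · 81 ≡ 412 (mod 527).
Since 412 ≠ 1, base 9 is a Fermat witness: 527 is composite.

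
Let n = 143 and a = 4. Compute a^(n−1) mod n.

126

4^1 ≡ 4 (mod 143)
4^2 ≡ 4^2 = 16 ≡ 16 (mod 143)
4^4 ≡ 16^2 = 256 ≡ 113 (mod 143)
4^8 ≡ 113^2 = 12769 ≡ 42 (mod 143)
4^16 ≡ 42^2 = 1764 ≡ 48 (mod 143)
4^32 ≡ 48^2 = 2304 ≡ 16 (mod 143)
4^64 ≡ 16^2 = 256 ≡ 113 (mod 143)
4^128 ≡ 113^2 = 12769 ≡ 42 (mod 143)
142 = 128 + 8 + 4 + 2 in binary powers of 2.
So 4^142 ≡ 42 · 42 · 113 · 16 ≡ 126 (mod 143).
Since 126 ≠ 1, base 4 is a Fermat witness: 143 is composite.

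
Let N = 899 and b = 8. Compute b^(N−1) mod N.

760

8^1 ≡ 8 (mod 899)
8^2 ≡ 8^2 = 64 ≡ 64 (mod 899)
8^4 ≡ 64^2 = 4096 ≡ 500 (mod 899)
8^8 ≡ 500^2 = 250000 ≡ 78 (mod 899)
8^16 ≡ 78^2 = 6084 ≡ 690 (mod 899)
8^32 ≡ 690^2 = 476100 ≡ 529 (mod 899)
8^64 ≡ 529^2 = 279841 ≡ 252 (mod 899)
8^128 ≡ 252^2 = 63504 ≡ 574 (mod 899)
8^256 ≡ 574^2 = 329476 ≡ 442 (mod 899)
8^512 ≡ 442^2 = 195364 ≡ 281 (mod 899)
898 = 512 + 256 + 128 + 2 in binary powers of 2.
So 8^898 ≡ 281 · 442 · 574 · 64 ≡ 760 (mod 899).
Since 760 ≠ 1, base 8 is a Fermat witness: 899 is composite.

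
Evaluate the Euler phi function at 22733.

Factor: 22733 = 127 · 179.
φ(22733) = (127−1) · (179−1) = 126 · 178 = 22428.

22428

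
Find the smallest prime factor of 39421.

79

39421 is odd.
Digit sum 19, not divisible by 3.
Ends in 1: not divisible by 5.
7: 39421 = 7·5631 + 4
11: 39421 = 11·3583 + 8
13: 39421 = 13·3032 + 5
17: 39421 = 17·2318 + 15
19: 39421 = 19·2074 + 15
23: 39421 = 23·1713 + 22
29: 39421 = 29·1359 + 10
31: 39421 = 31·1271 + 20
37: 39421 = 37·1065 + 16
41: 39421 = 41·961 + 20
43: 39421 = 43·916 + 33
47: 39421 = 47·838 + 35
53: 39421 = 53·743 + 42
59: 39421 = 59·668 + 9
61: 39421 = 61·646 + 15
67: 39421 = 67·588 + 25
71: 39421 = 71·555 + 16
73: 39421 = 73·540 + 1
79: 39421 = 79·499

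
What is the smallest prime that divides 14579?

61

14579 is odd.
Digit sum 26, not divisible by 3.
Ends in 9: not divisible by 5.
7: 14579 = 7·2082 + 5
11: 14579 = 11·1325 + 4
13: 14579 = 13·1121 + 6
17: 14579 = 17·857 + 10
19: 14579 = 19·767 + 6
23: 14579 = 23·633 + 20
29: 14579 = 29·502 + 21
31: 14579 = 31·470 + 9
37: 14579 = 37·394 + 1
41: 14579 = 41·355 + 24
43: 14579 = 43·339 + 2
47: 14579 = 47·310 + 9
53: 14579 = 53·275 + 4
59: 14579 = 59·247 + 6
61: 14579 = 61·239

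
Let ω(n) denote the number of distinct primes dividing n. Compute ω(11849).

2

11849 = 17^2 · 41
11849 = 17^2 · 41, which has 2 distinct prime factors.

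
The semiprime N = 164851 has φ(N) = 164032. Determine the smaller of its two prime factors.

353

φ(n) = (p−1)(q−1) = n − (p+q) + 1, so p + q = 164851 − 164032 + 1 = 820.
p and q are the roots of t² − 820t + 164851 = 0.
Discriminant: 820² − 4·164851 = 672400 − 659404 = 12996; √12996 = 114.
q = (820 − 114)/2 = 353, p = (820 + 114)/2 = 467.
Check: 353 · 467 = 164851.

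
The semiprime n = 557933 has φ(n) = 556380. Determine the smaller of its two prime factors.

φ(n) = (p−1)(q−1) = n − (p+q) + 1, so p + q = 557933 − 556380 + 1 = 1554.
p and q are the roots of t² − 1554t + 557933 = 0.
Discriminant: 1554² − 4·557933 = 2414916 − 2231732 = 183184; √183184 = 428.
q = (1554 − 428)/2 = 563, p = (1554 + 428)/2 = 991.
Check: 563 · 991 = 557933.

563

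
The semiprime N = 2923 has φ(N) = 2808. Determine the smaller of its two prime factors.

φ(n) = (p−1)(q−1) = n − (p+q) + 1, so p + q = 2923 − 2808 + 1 = 116.
p and q are the roots of t² − 116t + 2923 = 0.
Discriminant: 116² − 4·2923 = 13456 − 11692 = 1764; √1764 = 42.
q = (116 − 42)/2 = 37, p = (116 + 42)/2 = 79.
Check: 37 · 79 = 2923.

37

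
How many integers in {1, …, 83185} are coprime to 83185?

65520

Factor: 83185 = 5 · 127 · 131.
φ(83185) = (5−1) · (127−1) · (131−1) = 4 · 126 · 130 = 65520.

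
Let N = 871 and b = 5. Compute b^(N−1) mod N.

129

5^1 ≡ 5 (mod 871)
5^2 ≡ 5^2 = 25 ≡ 25 (mod 871)
5^4 ≡ 25^2 = 625 ≡ 625 (mod 871)
5^8 ≡ 625^2 = 390625 ≡ 417 (mod 871)
5^16 ≡ 417^2 = 173889 ≡ 560 (mod 871)
5^32 ≡ 560^2 = 313600 ≡ 40 (mod 871)
5^64 ≡ 40^2 = 1600 ≡ 729 (mod 871)
5^128 ≡ 729^2 = 531441 ≡ 131 (mod 871)
5^256 ≡ 131^2 = 17161 ≡ 612 (mod 871)
5^512 ≡ 612^2 = 374544 ≡ 14 (mod 871)
870 = 512 + 256 + 64 + 32 + 4 + 2 in binary powers of 2.
So 5^870 ≡ 14 · 612 · 729 · 40 · 625 · 25 ≡ 129 (mod 871).
Since 129 ≠ 1, base 5 is a Fermat witness: 871 is composite.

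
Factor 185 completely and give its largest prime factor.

37

185 = 5 · 37
37 is prime.
So 185 = 5 · 37; the largest prime factor is 37.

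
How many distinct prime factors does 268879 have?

3

268879 = 13^2 · 1591
1591 = 37 · 43
268879 = 13^2 · 37 · 43, which has 3 distinct prime factors.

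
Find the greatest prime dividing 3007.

97

3007 = 31 · 97
97 is prime.
So 3007 = 31 · 97; the largest prime factor is 97.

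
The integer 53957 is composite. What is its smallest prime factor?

79

53957 is odd.
Digit sum 29, not divisible by 3.
Ends in 7: not divisible by 5.
7: 53957 = 7·7708 + 1
11: 53957 = 11·4905 + 2
13: 53957 = 13·4150 + 7
17: 53957 = 17·3173 + 16
19: 53957 = 19·2839 + 16
23: 53957 = 23·2345 + 22
29: 53957 = 29·1860 + 17
31: 53957 = 31·1740 + 17
37: 53957 = 37·1458 + 11
41: 53957 = 41·1316 + 1
43: 53957 = 43·1254 + 35
47: 53957 = 47·1148 + 1
53: 53957 = 53·1018 + 3
59: 53957 = 59·914 + 31
61: 53957 = 61·884 + 33
67: 53957 = 67·805 + 22
71: 53957 = 71·759 + 68
73: 53957 = 73·739 + 10
79: 53957 = 79·683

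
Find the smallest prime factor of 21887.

21887 is odd.
Digit sum 26, not divisible by 3.
Ends in 7: not divisible by 5.
7: 21887 = 7·3126 + 5
11: 21887 = 11·1989 + 8
13: 21887 = 13·1683 + 8
17: 21887 = 17·1287 + 8
19: 21887 = 19·1151 + 18
23: 21887 = 23·951 + 14
29: 21887 = 29·754 + 21
31: 21887 = 31·706 + 1
37: 21887 = 37·591 + 20
41: 21887 = 41·533 + 34
43: 21887 = 43·509

43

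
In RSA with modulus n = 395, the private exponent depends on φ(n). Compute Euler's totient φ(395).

Factor: 395 = 5 · 79.
φ(395) = (5−1) · (79−1) = 4 · 78 = 312.

312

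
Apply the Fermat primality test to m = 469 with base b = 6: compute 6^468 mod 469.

225

6^1 ≡ 6 (mod 469)
6^2 ≡ 6^2 = 36 ≡ 36 (mod 469)
6^4 ≡ 36^2 = 1296 ≡ 358 (mod 469)
6^8 ≡ 358^2 = 128164 ≡ 127 (mod 469)
6^16 ≡ 127^2 = 16129 ≡ 183 (mod 469)
6^32 ≡ 183^2 = 33489 ≡ 190 (mod 469)
6^64 ≡ 190^2 = 36100 ≡ 456 (mod 469)
6^128 ≡ 456^2 = 207936 ≡ 169 (mod 469)
6^256 ≡ 169^2 = 28561 ≡ 421 (mod 469)
468 = 256 + 128 + 64 + 16 + 4 in binary powers of 2.
So 6^468 ≡ 421 · 169 · 456 · 183 · 358 ≡ 225 (mod 469).
Since 225 ≠ 1, base 6 is a Fermat witness: 469 is composite.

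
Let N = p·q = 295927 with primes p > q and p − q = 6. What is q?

Since p = q + 6, we have 295927 = q(q + 6), so q² + 6q − 295927 = 0.
Discriminant: 6² + 4·295927 = 36 + 1183708 = 1183744; √1183744 = 1088.
q = (−6 + 1088)/2 = 541, and p = q + 6 = 547.
Check: 541 · 547 = 295927.

541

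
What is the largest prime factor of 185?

185 = 5 · 37
37 is prime.
So 185 = 5 · 37; the largest prime factor is 37.

37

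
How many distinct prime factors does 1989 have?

3

1989 = 3^2 · 221
221 = 13 · 17
1989 = 3^2 · 13 · 17, which has 3 distinct prime factors.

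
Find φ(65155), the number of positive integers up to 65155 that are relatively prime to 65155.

51168

Factor: 65155 = 5 · 83 · 157.
φ(65155) = (5−1) · (83−1) · (157−1) = 4 · 82 · 156 = 51168.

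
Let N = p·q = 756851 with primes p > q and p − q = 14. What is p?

Since p = q + 14, we have 756851 = q(q + 14), so q² + 14q − 756851 = 0.
Discriminant: 14² + 4·756851 = 196 + 3027404 = 3027600; √3027600 = 1740.
q = (−14 + 1740)/2 = 863, and p = q + 14 = 877.
Check: 863 · 877 = 756851.

877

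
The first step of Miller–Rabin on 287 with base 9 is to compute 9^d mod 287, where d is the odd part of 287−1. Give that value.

287 − 1 = 286 = 2^1 · 143, so d = 143.
9^1 ≡ 9 (mod 287)
9^2 ≡ 9^2 = 81 ≡ 81 (mod 287)
9^4 ≡ 81^2 = 6561 ≡ 247 (mod 287)
9^8 ≡ 247^2 = 61009 ≡ 165 (mod 287)
9^16 ≡ 165^2 = 27225 ≡ 247 (mod 287)
9^32 ≡ 247^2 = 61009 ≡ 165 (mod 287)
9^64 ≡ 165^2 = 27225 ≡ 247 (mod 287)
9^128 ≡ 247^2 = 61009 ≡ 165 (mod 287)
143 = 128 + 8 + 4 + 2 + 1 in binary powers of 2.
So 9^143 ≡ 165 · 165 · 247 · 81 · 9 ≡ 32 (mod 287).
Squaring chain: 32; never reaches −1, so base 9 is a Miller–Rabin witness that 287 is composite.

32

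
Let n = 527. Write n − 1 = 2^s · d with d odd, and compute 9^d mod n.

121

527 − 1 = 526 = 2^1 · 263, so d = 263.
9^1 ≡ 9 (mod 527)
9^2 ≡ 9^2 = 81 ≡ 81 (mod 527)
9^4 ≡ 81^2 = 6561 ≡ 237 (mod 527)
9^8 ≡ 237^2 = 56169 ≡ 307 (mod 527)
9^16 ≡ 307^2 = 94249 ≡ 443 (mod 527)
9^32 ≡ 443^2 = 196249 ≡ 205 (mod 527)
9^64 ≡ 205^2 = 42025 ≡ 392 (mod 527)
9^128 ≡ 392^2 = 153664 ≡ 307 (mod 527)
9^256 ≡ 307^2 = 94249 ≡ 443 (mod 527)
263 = 256 + 4 + 2 + 1 in binary powers of 2.
So 9^263 ≡ 443 · 237 · 81 · 9 ≡ 121 (mod 527).
Squaring chain: 121; never reaches −1, so base 9 is a Miller–Rabin witness that 527 is composite.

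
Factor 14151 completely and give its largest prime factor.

89

14151 = 3 · 4717
4717 = 53 · 89
89 is prime.
So 14151 = 3 · 53 · 89; the largest prime factor is 89.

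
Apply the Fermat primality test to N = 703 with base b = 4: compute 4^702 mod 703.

4^1 ≡ 4 (mod 703)
4^2 ≡ 4^2 = 16 ≡ 16 (mod 703)
4^4 ≡ 16^2 = 256 ≡ 256 (mod 703)
4^8 ≡ 256^2 = 65536 ≡ 157 (mod 703)
4^16 ≡ 157^2 = 24649 ≡ 44 (mod 703)
4^32 ≡ 44^2 = 1936 ≡ 530 (mod 703)
4^64 ≡ 530^2 = 280900 ≡ 403 (mod 703)
4^128 ≡ 403^2 = 162409 ≡ 16 (mod 703)
4^256 ≡ 16^2 = 256 ≡ 256 (mod 703)
4^512 ≡ 256^2 = 65536 ≡ 157 (mod 703)
702 = 512 + 128 + 32 + 16 + 8 + 4 + 2 in binary powers of 2.
So 4^702 ≡ 157 · 16 · 530 · 44 · 157 · 256 · 16 ≡ 1 (mod 703).
Since the result is 1, base 4 gives no evidence that 703 is composite.

1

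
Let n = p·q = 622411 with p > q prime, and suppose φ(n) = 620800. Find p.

φ(n) = (p−1)(q−1) = n − (p+q) + 1, so p + q = 622411 − 620800 + 1 = 1612.
p and q are the roots of t² − 1612t + 622411 = 0.
Discriminant: 1612² − 4·622411 = 2598544 − 2489644 = 108900; √108900 = 330.
q = (1612 − 330)/2 = 641, p = (1612 + 330)/2 = 971.
Check: 641 · 971 = 622411.

971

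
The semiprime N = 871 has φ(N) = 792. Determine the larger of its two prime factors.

67

φ(n) = (p−1)(q−1) = n − (p+q) + 1, so p + q = 871 − 792 + 1 = 80.
p and q are the roots of t² − 80t + 871 = 0.
Discriminant: 80² − 4·871 = 6400 − 3484 = 2916; √2916 = 54.
q = (80 − 54)/2 = 13, p = (80 + 54)/2 = 67.
Check: 13 · 67 = 871.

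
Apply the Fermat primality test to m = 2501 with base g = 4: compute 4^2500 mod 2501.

4^1 ≡ 4 (mod 2501)
4^2 ≡ 4^2 = 16 ≡ 16 (mod 2501)
4^4 ≡ 16^2 = 256 ≡ 256 (mod 2501)
4^8 ≡ 256^2 = 65536 ≡ 510 (mod 2501)
4^16 ≡ 510^2 = 260100 ≡ 2497 (mod 2501)
4^32 ≡ 2497^2 = 6235009 ≡ 16 (mod 2501)
4^64 ≡ 16^2 = 256 ≡ 256 (mod 2501)
4^128 ≡ 256^2 = 65536 ≡ 510 (mod 2501)
4^256 ≡ 510^2 = 260100 ≡ 2497 (mod 2501)
4^512 ≡ 2497^2 = 6235009 ≡ 16 (mod 2501)
4^1024 ≡ 16^2 = 256 ≡ 256 (mod 2501)
4^2048 ≡ 256^2 = 65536 ≡ 510 (mod 2501)
2500 = 2048 + 256 + 128 + 64 + 4 in binary powers of 2.
So 4^2500 ≡ 510 · 2497 · 510 · 256 · 256 ≡ 657 (mod 2501).
Since 657 ≠ 1, base 4 is a Fermat witness: 2501 is composite.

657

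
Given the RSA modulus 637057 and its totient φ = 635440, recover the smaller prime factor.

677

φ(n) = (p−1)(q−1) = n − (p+q) + 1, so p + q = 637057 − 635440 + 1 = 1618.
p and q are the roots of t² − 1618t + 637057 = 0.
Discriminant: 1618² − 4·637057 = 2617924 − 2548228 = 69696; √69696 = 264.
q = (1618 − 264)/2 = 677, p = (1618 + 264)/2 = 941.
Check: 677 · 941 = 637057.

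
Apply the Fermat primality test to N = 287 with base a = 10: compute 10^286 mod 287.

256

10^1 ≡ 10 (mod 287)
10^2 ≡ 10^2 = 100 ≡ 100 (mod 287)
10^4 ≡ 100^2 = 10000 ≡ 242 (mod 287)
10^8 ≡ 242^2 = 58564 ≡ 16 (mod 287)
10^16 ≡ 16^2 = 256 ≡ 256 (mod 287)
10^32 ≡ 256^2 = 65536 ≡ 100 (mod 287)
10^64 ≡ 100^2 = 10000 ≡ 242 (mod 287)
10^128 ≡ 242^2 = 58564 ≡ 16 (mod 287)
10^256 ≡ 16^2 = 256 ≡ 256 (mod 287)
286 = 256 + 16 + 8 + 4 + 2 in binary powers of 2.
So 10^286 ≡ 256 · 256 · 16 · 242 · 100 ≡ 256 (mod 287).
Since 256 ≠ 1, base 10 is a Fermat witness: 287 is composite.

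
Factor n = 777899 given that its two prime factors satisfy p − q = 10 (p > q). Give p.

887

Since p = q + 10, we have 777899 = q(q + 10), so q² + 10q − 777899 = 0.
Discriminant: 10² + 4·777899 = 100 + 3111596 = 3111696; √3111696 = 1764.
q = (−10 + 1764)/2 = 877, and p = q + 10 = 887.
Check: 877 · 887 = 777899.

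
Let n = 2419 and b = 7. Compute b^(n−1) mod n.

7^1 ≡ 7 (mod 2419)
7^2 ≡ 7^2 = 49 ≡ 49 (mod 2419)
7^4 ≡ 49^2 = 2401 ≡ 2401 (mod 2419)
7^8 ≡ 2401^2 = 5764801 ≡ 324 (mod 2419)
7^16 ≡ 324^2 = 104976 ≡ 959 (mod 2419)
7^32 ≡ 959^2 = 919681 ≡ 461 (mod 2419)
7^64 ≡ 461^2 = 212521 ≡ 2068 (mod 2419)
7^128 ≡ 2068^2 = 4276624 ≡ 2251 (mod 2419)
7^256 ≡ 2251^2 = 5067001 ≡ 1615 (mod 2419)
7^512 ≡ 1615^2 = 2608225 ≡ 543 (mod 2419)
7^1024 ≡ 543^2 = 294849 ≡ 2150 (mod 2419)
7^2048 ≡ 2150^2 = 4622500 ≡ 2210 (mod 2419)
2418 = 2048 + 256 + 64 + 32 + 16 + 2 in binary powers of 2.
So 7^2418 ≡ 2210 · 1615 · 2068 · 461 · 959 · 49 ≡ 743 (mod 2419).
Since 743 ≠ 1, base 7 is a Fermat witness: 2419 is composite.

743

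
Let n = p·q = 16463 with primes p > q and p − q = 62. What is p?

163

Since p = q + 62, we have 16463 = q(q + 62), so q² + 62q − 16463 = 0.
Discriminant: 62² + 4·16463 = 3844 + 65852 = 69696; √69696 = 264.
q = (−62 + 264)/2 = 101, and p = q + 62 = 163.
Check: 101 · 163 = 16463.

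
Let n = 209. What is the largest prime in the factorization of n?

209 = 11 · 19
19 is prime.
So 209 = 11 · 19; the largest prime factor is 19.

19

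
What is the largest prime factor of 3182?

3182 = 2 · 1591
1591 = 37 · 43
43 is prime.
So 3182 = 2 · 37 · 43; the largest prime factor is 43.

43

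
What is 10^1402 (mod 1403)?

1361

10^1 ≡ 10 (mod 1403)
10^2 ≡ 10^2 = 100 ≡ 100 (mod 1403)
10^4 ≡ 100^2 = 10000 ≡ 179 (mod 1403)
10^8 ≡ 179^2 = 32041 ≡ 1175 (mod 1403)
10^16 ≡ 1175^2 = 1380625 ≡ 73 (mod 1403)
10^32 ≡ 73^2 = 5329 ≡ 1120 (mod 1403)
10^64 ≡ 1120^2 = 1254400 ≡ 118 (mod 1403)
10^128 ≡ 118^2 = 13924 ≡ 1297 (mod 1403)
10^256 ≡ 1297^2 = 1682209 ≡ 12 (mod 1403)
10^512 ≡ 12^2 = 144 ≡ 144 (mod 1403)
10^1024 ≡ 144^2 = 20736 ≡ 1094 (mod 1403)
1402 = 1024 + 256 + 64 + 32 + 16 + 8 + 2 in binary powers of 2.
So 10^1402 ≡ 1094 · 12 · 118 · 1120 · 73 · 1175 · 100 ≡ 1361 (mod 1403).
Since 1361 ≠ 1, base 10 is a Fermat witness: 1403 is composite.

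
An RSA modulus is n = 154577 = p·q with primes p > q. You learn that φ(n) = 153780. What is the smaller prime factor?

φ(n) = (p−1)(q−1) = n − (p+q) + 1, so p + q = 154577 − 153780 + 1 = 798.
p and q are the roots of t² − 798t + 154577 = 0.
Discriminant: 798² − 4·154577 = 636804 − 618308 = 18496; √18496 = 136.
q = (798 − 136)/2 = 331, p = (798 + 136)/2 = 467.
Check: 331 · 467 = 154577.

331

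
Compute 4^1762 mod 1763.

508

4^1 ≡ 4 (mod 1763)
4^2 ≡ 4^2 = 16 ≡ 16 (mod 1763)
4^4 ≡ 16^2 = 256 ≡ 256 (mod 1763)
4^8 ≡ 256^2 = 65536 ≡ 305 (mod 1763)
4^16 ≡ 305^2 = 93025 ≡ 1349 (mod 1763)
4^32 ≡ 1349^2 = 1819801 ≡ 385 (mod 1763)
4^64 ≡ 385^2 = 148225 ≡ 133 (mod 1763)
4^128 ≡ 133^2 = 17689 ≡ 59 (mod 1763)
4^256 ≡ 59^2 = 3481 ≡ 1718 (mod 1763)
4^512 ≡ 1718^2 = 2951524 ≡ 262 (mod 1763)
4^1024 ≡ 262^2 = 68644 ≡ 1650 (mod 1763)
1762 = 1024 + 512 + 128 + 64 + 32 + 2 in binary powers of 2.
So 4^1762 ≡ 1650 · 262 · 59 · 133 · 385 · 16 ≡ 508 (mod 1763).
Since 508 ≠ 1, base 4 is a Fermat witness: 1763 is composite.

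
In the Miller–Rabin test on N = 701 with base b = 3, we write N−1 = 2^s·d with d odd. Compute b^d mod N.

566

701 − 1 = 700 = 2^2 · 175, so d = 175.
3^1 ≡ 3 (mod 701)
3^2 ≡ 3^2 = 9 ≡ 9 (mod 701)
3^4 ≡ 9^2 = 81 ≡ 81 (mod 701)
3^8 ≡ 81^2 = 6561 ≡ 252 (mod 701)
3^16 ≡ 252^2 = 63504 ≡ 414 (mod 701)
3^32 ≡ 414^2 = 171396 ≡ 352 (mod 701)
3^64 ≡ 352^2 = 123904 ≡ 528 (mod 701)
3^128 ≡ 528^2 = 278784 ≡ 487 (mod 701)
175 = 128 + 32 + 8 + 4 + 2 + 1 in binary powers of 2.
So 3^175 ≡ 487 · 352 · 252 · 81 · 9 · 3 ≡ 566 (mod 701).
Squaring chain: 566 → 700; reaches −1, so base 3 does not prove 701 composite.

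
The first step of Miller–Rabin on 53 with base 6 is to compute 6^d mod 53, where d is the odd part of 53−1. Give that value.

53 − 1 = 52 = 2^2 · 13, so d = 13.
6^1 ≡ 6 (mod 53)
6^2 ≡ 6^2 = 36 ≡ 36 (mod 53)
6^4 ≡ 36^2 = 1296 ≡ 24 (mod 53)
6^8 ≡ 24^2 = 576 ≡ 46 (mod 53)
13 = 8 + 4 + 1 in binary powers of 2.
So 6^13 ≡ 46 · 24 · 6 ≡ 52 (mod 53).
Since 6^d ≡ 52 (mod 53), base 6 does not prove 53 composite.

52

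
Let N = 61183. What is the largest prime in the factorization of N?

61

61183 = 17 · 3599
3599 = 59 · 61
61 is prime.
So 61183 = 17 · 59 · 61; the largest prime factor is 61.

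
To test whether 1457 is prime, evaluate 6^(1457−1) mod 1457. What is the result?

521

6^1 ≡ 6 (mod 1457)
6^2 ≡ 6^2 = 36 ≡ 36 (mod 1457)
6^4 ≡ 36^2 = 1296 ≡ 1296 (mod 1457)
6^8 ≡ 1296^2 = 1679616 ≡ 1152 (mod 1457)
6^16 ≡ 1152^2 = 1327104 ≡ 1234 (mod 1457)
6^32 ≡ 1234^2 = 1522756 ≡ 191 (mod 1457)
6^64 ≡ 191^2 = 36481 ≡ 56 (mod 1457)
6^128 ≡ 56^2 = 3136 ≡ 222 (mod 1457)
6^256 ≡ 222^2 = 49284 ≡ 1203 (mod 1457)
6^512 ≡ 1203^2 = 1447209 ≡ 408 (mod 1457)
6^1024 ≡ 408^2 = 166464 ≡ 366 (mod 1457)
1456 = 1024 + 256 + 128 + 32 + 16 in binary powers of 2.
So 6^1456 ≡ 366 · 1203 · 222 · 191 · 1234 ≡ 521 (mod 1457).
Since 521 ≠ 1, base 6 is a Fermat witness: 1457 is composite.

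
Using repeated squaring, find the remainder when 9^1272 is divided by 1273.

9^1 ≡ 9 (mod 1273)
9^2 ≡ 9^2 = 81 ≡ 81 (mod 1273)
9^4 ≡ 81^2 = 6561 ≡ 196 (mod 1273)
9^8 ≡ 196^2 = 38416 ≡ 226 (mod 1273)
9^16 ≡ 226^2 = 51076 ≡ 156 (mod 1273)
9^32 ≡ 156^2 = 24336 ≡ 149 (mod 1273)
9^64 ≡ 149^2 = 22201 ≡ 560 (mod 1273)
9^128 ≡ 560^2 = 313600 ≡ 442 (mod 1273)
9^256 ≡ 442^2 = 195364 ≡ 595 (mod 1273)
9^512 ≡ 595^2 = 354025 ≡ 131 (mod 1273)
9^1024 ≡ 131^2 = 17161 ≡ 612 (mod 1273)
1272 = 1024 + 128 + 64 + 32 + 16 + 8 in binary powers of 2.
So 9^1272 ≡ 612 · 442 · 560 · 149 · 156 · 226 ≡ 710 (mod 1273).
Since 710 ≠ 1, base 9 is a Fermat witness: 1273 is composite.

710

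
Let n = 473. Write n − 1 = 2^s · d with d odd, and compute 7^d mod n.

338

473 − 1 = 472 = 2^3 · 59, so d = 59.
7^1 ≡ 7 (mod 473)
7^2 ≡ 7^2 = 49 ≡ 49 (mod 473)
7^4 ≡ 49^2 = 2401 ≡ 36 (mod 473)
7^8 ≡ 36^2 = 1296 ≡ 350 (mod 473)
7^16 ≡ 350^2 = 122500 ≡ 466 (mod 473)
7^32 ≡ 466^2 = 217156 ≡ 49 (mod 473)
59 = 32 + 16 + 8 + 2 + 1 in binary powers of 2.
So 7^59 ≡ 49 · 466 · 350 · 49 · 7 ≡ 338 (mod 473).
Squaring chain: 338 → 251 → 92; never reaches −1, so base 7 is a Miller–Rabin witness that 473 is composite.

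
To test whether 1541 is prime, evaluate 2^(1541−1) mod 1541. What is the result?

1243

2^1 ≡ 2 (mod 1541)
2^2 ≡ 2^2 = 4 ≡ 4 (mod 1541)
2^4 ≡ 4^2 = 16 ≡ 16 (mod 1541)
2^8 ≡ 16^2 = 256 ≡ 256 (mod 1541)
2^16 ≡ 256^2 = 65536 ≡ 814 (mod 1541)
2^32 ≡ 814^2 = 662596 ≡ 1507 (mod 1541)
2^64 ≡ 1507^2 = 2271049 ≡ 1156 (mod 1541)
2^128 ≡ 1156^2 = 1336336 ≡ 289 (mod 1541)
2^256 ≡ 289^2 = 83521 ≡ 307 (mod 1541)
2^512 ≡ 307^2 = 94249 ≡ 248 (mod 1541)
2^1024 ≡ 248^2 = 61504 ≡ 1405 (mod 1541)
1540 = 1024 + 512 + 4 in binary powers of 2.
So 2^1540 ≡ 1405 · 248 · 16 ≡ 1243 (mod 1541).
Since 1243 ≠ 1, base 2 is a Fermat witness: 1541 is composite.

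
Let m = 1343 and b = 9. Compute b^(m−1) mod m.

888

9^1 ≡ 9 (mod 1343)
9^2 ≡ 9^2 = 81 ≡ 81 (mod 1343)
9^4 ≡ 81^2 = 6561 ≡ 1189 (mod 1343)
9^8 ≡ 1189^2 = 1413721 ≡ 885 (mod 1343)
9^16 ≡ 885^2 = 783225 ≡ 256 (mod 1343)
9^32 ≡ 256^2 = 65536 ≡ 1072 (mod 1343)
9^64 ≡ 1072^2 = 1149184 ≡ 919 (mod 1343)
9^128 ≡ 919^2 = 844561 ≡ 1157 (mod 1343)
9^256 ≡ 1157^2 = 1338649 ≡ 1021 (mod 1343)
9^512 ≡ 1021^2 = 1042441 ≡ 273 (mod 1343)
9^1024 ≡ 273^2 = 74529 ≡ 664 (mod 1343)
1342 = 1024 + 256 + 32 + 16 + 8 + 4 + 2 in binary powers of 2.
So 9^1342 ≡ 664 · 1021 · 1072 · 256 · 885 · 1189 · 81 ≡ 888 (mod 1343).
Since 888 ≠ 1, base 9 is a Fermat witness: 1343 is composite.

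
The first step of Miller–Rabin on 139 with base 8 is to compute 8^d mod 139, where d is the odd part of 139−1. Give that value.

139 − 1 = 138 = 2^1 · 69, so d = 69.
8^1 ≡ 8 (mod 139)
8^2 ≡ 8^2 = 64 ≡ 64 (mod 139)
8^4 ≡ 64^2 = 4096 ≡ 65 (mod 139)
8^8 ≡ 65^2 = 4225 ≡ 55 (mod 139)
8^16 ≡ 55^2 = 3025 ≡ 106 (mod 139)
8^32 ≡ 106^2 = 11236 ≡ 116 (mod 139)
8^64 ≡ 116^2 = 13456 ≡ 112 (mod 139)
69 = 64 + 4 + 1 in binary powers of 2.
So 8^69 ≡ 112 · 65 · 8 ≡ 138 (mod 139).
Since 8^d ≡ 138 (mod 139), base 8 does not prove 139 composite.

138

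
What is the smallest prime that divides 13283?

37

13283 is odd.
Digit sum 17, not divisible by 3.
Ends in 3: not divisible by 5.
7: 13283 = 7·1897 + 4
11: 13283 = 11·1207 + 6
13: 13283 = 13·1021 + 10
17: 13283 = 17·781 + 6
19: 13283 = 19·699 + 2
23: 13283 = 23·577 + 12
29: 13283 = 29·458 + 1
31: 13283 = 31·428 + 15
37: 13283 = 37·359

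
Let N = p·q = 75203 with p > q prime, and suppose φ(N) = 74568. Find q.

157

φ(n) = (p−1)(q−1) = n − (p+q) + 1, so p + q = 75203 − 74568 + 1 = 636.
p and q are the roots of t² − 636t + 75203 = 0.
Discriminant: 636² − 4·75203 = 404496 − 300812 = 103684; √103684 = 322.
q = (636 − 322)/2 = 157, p = (636 + 322)/2 = 479.
Check: 157 · 479 = 75203.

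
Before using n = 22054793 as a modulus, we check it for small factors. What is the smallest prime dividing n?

22054793 is odd.
Digit sum 32, not divisible by 3.
Ends in 3: not divisible by 5.
7: 22054793 = 7·3150684 + 5
11: 22054793 = 11·2004981 + 2
13: 22054793 = 13·1696522 + 7
17: 22054793 = 17·1297340 + 13
19: 22054793 = 19·1160778 + 11
23: 22054793 = 23·958904 + 1
29: 22054793 = 29·760510 + 3
31: 22054793 = 31·711444 + 29
37: 22054793 = 37·596075 + 18
41: 22054793 = 41·537921 + 32
43: 22054793 = 43·512902 + 7
47: 22054793 = 47·469250 + 43
53: 22054793 = 53·416128 + 9
59: 22054793 = 59·373810 + 3
61: 22054793 = 61·361553 + 60
67: 22054793 = 67·329176 + 1
71: 22054793 = 71·310630 + 63
73: 22054793 = 73·302120 + 33
79: 22054793 = 79·279174 + 47
83: 22054793 = 83·265720 + 33
89: 22054793 = 89·247806 + 59
97: 22054793 = 97·227369

97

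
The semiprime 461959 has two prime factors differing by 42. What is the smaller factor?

Since p = q + 42, we have 461959 = q(q + 42), so q² + 42q − 461959 = 0.
Discriminant: 42² + 4·461959 = 1764 + 1847836 = 1849600; √1849600 = 1360.
q = (−42 + 1360)/2 = 659, and p = q + 42 = 701.
Check: 659 · 701 = 461959.

659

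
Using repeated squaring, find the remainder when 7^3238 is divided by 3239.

1020

7^1 ≡ 7 (mod 3239)
7^2 ≡ 7^2 = 49 ≡ 49 (mod 3239)
7^4 ≡ 49^2 = 2401 ≡ 2401 (mod 3239)
7^8 ≡ 2401^2 = 5764801 ≡ 2620 (mod 3239)
7^16 ≡ 2620^2 = 6864400 ≡ 959 (mod 3239)
7^32 ≡ 959^2 = 919681 ≡ 3044 (mod 3239)
7^64 ≡ 3044^2 = 9265936 ≡ 2396 (mod 3239)
7^128 ≡ 2396^2 = 5740816 ≡ 1308 (mod 3239)
7^256 ≡ 1308^2 = 1710864 ≡ 672 (mod 3239)
7^512 ≡ 672^2 = 451584 ≡ 1363 (mod 3239)
7^1024 ≡ 1363^2 = 1857769 ≡ 1822 (mod 3239)
7^2048 ≡ 1822^2 = 3319684 ≡ 2948 (mod 3239)
3238 = 2048 + 1024 + 128 + 32 + 4 + 2 in binary powers of 2.
So 7^3238 ≡ 2948 · 1822 · 1308 · 3044 · 2401 · 49 ≡ 1020 (mod 3239).
Since 1020 ≠ 1, base 7 is a Fermat witness: 3239 is composite.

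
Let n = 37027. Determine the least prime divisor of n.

61

37027 is odd.
Digit sum 19, not divisible by 3.
Ends in 7: not divisible by 5.
7: 37027 = 7·5289 + 4
11: 37027 = 11·3366 + 1
13: 37027 = 13·2848 + 3
17: 37027 = 17·2178 + 1
19: 37027 = 19·1948 + 15
23: 37027 = 23·1609 + 20
29: 37027 = 29·1276 + 23
31: 37027 = 31·1194 + 13
37: 37027 = 37·1000 + 27
41: 37027 = 41·903 + 4
43: 37027 = 43·861 + 4
47: 37027 = 47·787 + 38
53: 37027 = 53·698 + 33
59: 37027 = 59·627 + 34
61: 37027 = 61·607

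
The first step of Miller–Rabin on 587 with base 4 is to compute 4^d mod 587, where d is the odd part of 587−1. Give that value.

587 − 1 = 586 = 2^1 · 293, so d = 293.
4^1 ≡ 4 (mod 587)
4^2 ≡ 4^2 = 16 ≡ 16 (mod 587)
4^4 ≡ 16^2 = 256 ≡ 256 (mod 587)
4^8 ≡ 256^2 = 65536 ≡ 379 (mod 587)
4^16 ≡ 379^2 = 143641 ≡ 413 (mod 587)
4^32 ≡ 413^2 = 170569 ≡ 339 (mod 587)
4^64 ≡ 339^2 = 114921 ≡ 456 (mod 587)
4^128 ≡ 456^2 = 207936 ≡ 138 (mod 587)
4^256 ≡ 138^2 = 19044 ≡ 260 (mod 587)
293 = 256 + 32 + 4 + 1 in binary powers of 2.
So 4^293 ≡ 260 · 339 · 256 · 4 ≡ 1 (mod 587).
Since 4^d ≡ 1 (mod 587), base 4 does not prove 587 composite.

1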